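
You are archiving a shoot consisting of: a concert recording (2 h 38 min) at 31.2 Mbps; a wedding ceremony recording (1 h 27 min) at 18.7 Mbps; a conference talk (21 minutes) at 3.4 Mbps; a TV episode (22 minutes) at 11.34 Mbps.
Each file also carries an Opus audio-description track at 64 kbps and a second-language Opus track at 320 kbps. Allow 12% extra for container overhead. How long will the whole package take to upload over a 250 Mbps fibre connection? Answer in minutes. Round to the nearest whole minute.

31 minutes

Audio total: 64 + 320 = 384 kbps = 0.384 Mbps.
concert recording: 31.584 Mbps × 9480 s × 1.12 = 335346.3 Mb
wedding ceremony recording: 19.084 Mbps × 5220 s × 1.12 = 111572.7 Mb
conference talk: 3.784 Mbps × 1260 s × 1.12 = 5340.0 Mb
TV episode: 11.724 Mbps × 1320 s × 1.12 = 17332.8 Mb
Total: 469591.7 Mb = 58699.0 MB.
At 250 Mbps: 469591.7 / 250 = 1878 s ≈ 31.3 minutes.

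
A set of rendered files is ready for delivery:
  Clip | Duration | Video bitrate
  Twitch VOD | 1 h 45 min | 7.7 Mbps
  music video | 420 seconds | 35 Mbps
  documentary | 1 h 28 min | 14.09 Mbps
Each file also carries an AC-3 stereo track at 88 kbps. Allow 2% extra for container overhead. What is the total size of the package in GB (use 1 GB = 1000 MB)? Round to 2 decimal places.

17.68 GB

Audio: 88 kbps = 0.088 Mbps.
Twitch VOD: 7.788 Mbps × 6300 s × 1.02 = 50045.7 Mb
music video: 35.088 Mbps × 420 s × 1.02 = 15031.7 Mb
documentary: 14.178 Mbps × 5280 s × 1.02 = 76357.0 Mb
Total: 141434.4 Mb = 17679.3 MB.
= 17.68 GB.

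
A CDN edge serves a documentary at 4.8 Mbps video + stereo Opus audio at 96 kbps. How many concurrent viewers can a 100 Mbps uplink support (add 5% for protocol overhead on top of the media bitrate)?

19

Audio: 96 kbps = 0.096 Mbps.
Per-viewer media rate: 4.896 Mbps.
On the wire with 5% overhead: 5.141 Mbps.
100 Mbps = 100.0 Mbps; 100.0 / 5.141 = 19.45 → 19 viewers.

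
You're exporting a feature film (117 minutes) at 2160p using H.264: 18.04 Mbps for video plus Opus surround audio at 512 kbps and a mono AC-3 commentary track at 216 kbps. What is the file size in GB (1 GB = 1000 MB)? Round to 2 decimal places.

117 min = 7020 s
Audio total: 512 + 216 = 728 kbps = 0.728 Mbps.
Total bitrate: 18.04 + 0.728 = 18.768 Mbps.
Stream data: 18.768 Mbps × 7020 s = 131751.4 Mb.
131,751 Mb ÷ 8 = 16,469 MB → 16.47 GB.

16.47 GB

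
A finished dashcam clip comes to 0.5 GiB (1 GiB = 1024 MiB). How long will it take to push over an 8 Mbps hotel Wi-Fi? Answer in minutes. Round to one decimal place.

8.9 minutes

File: 0.5 GiB = 4295.0 Mb.
At 8 Mbps: 4295.0 / 8 = 536.9 s ≈ 8.95 minutes.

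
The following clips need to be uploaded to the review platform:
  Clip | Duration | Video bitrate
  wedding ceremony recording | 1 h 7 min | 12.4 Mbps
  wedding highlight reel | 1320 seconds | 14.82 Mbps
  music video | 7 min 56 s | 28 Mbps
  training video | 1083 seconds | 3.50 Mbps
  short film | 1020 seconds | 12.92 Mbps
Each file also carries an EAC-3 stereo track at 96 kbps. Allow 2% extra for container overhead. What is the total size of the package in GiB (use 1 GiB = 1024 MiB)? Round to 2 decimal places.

Audio: 96 kbps = 0.096 Mbps.
wedding ceremony recording: 12.496 Mbps × 4020 s × 1.02 = 51238.6 Mb
wedding highlight reel: 14.916 Mbps × 1320 s × 1.02 = 20082.9 Mb
music video: 28.096 Mbps × 476 s × 1.02 = 13641.2 Mb
training video: 3.596 Mbps × 1083 s × 1.02 = 3972.4 Mb
short film: 13.016 Mbps × 1020 s × 1.02 = 13541.8 Mb
Total: 102476.9 Mb = 12809.6 MB.
= 11.93 GiB.

11.93 GiB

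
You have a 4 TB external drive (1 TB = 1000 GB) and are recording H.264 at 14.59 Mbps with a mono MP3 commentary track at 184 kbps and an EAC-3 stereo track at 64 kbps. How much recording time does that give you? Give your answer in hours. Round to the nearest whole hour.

Audio total: 184 + 64 = 248 kbps = 0.248 Mbps.
Total bitrate: 14.59 + 0.248 = 14.838 Mbps.
Capacity: 4 TB = 32,000,000 Mb.
Recording time: 32,000,000 / 14.838 = 2,156,625 s ≈ 599 hours.

599 hours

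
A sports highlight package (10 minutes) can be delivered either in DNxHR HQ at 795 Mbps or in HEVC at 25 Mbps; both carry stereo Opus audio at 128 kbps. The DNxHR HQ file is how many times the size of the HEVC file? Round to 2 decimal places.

31.64

10 min = 600 s
Audio: 128 kbps = 0.128 Mbps.
DNxHR HQ: 795.128 Mbps × 600 s = 477076.8 Mb = 55.539 GiB.
HEVC: 25.128 Mbps × 600 s = 15076.8 Mb = 1.755 GiB.
Ratio: 55.539 / 1.755 = 31.643.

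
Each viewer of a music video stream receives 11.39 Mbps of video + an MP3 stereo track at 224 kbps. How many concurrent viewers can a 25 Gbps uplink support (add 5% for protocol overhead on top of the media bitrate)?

Audio: 224 kbps = 0.224 Mbps.
Per-viewer media rate: 11.614 Mbps.
On the wire with 5% overhead: 12.195 Mbps.
25 Gbps = 25,000 Mbps; 25,000 / 12.195 = 2050.07 → 2050 viewers.

2050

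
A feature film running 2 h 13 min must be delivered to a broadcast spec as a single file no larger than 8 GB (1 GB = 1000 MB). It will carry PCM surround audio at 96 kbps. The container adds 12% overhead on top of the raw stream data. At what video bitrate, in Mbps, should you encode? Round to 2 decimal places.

7.06 Mbps

Budget: 8 GB = 64000.0 Mb.
Stream payload after overhead: 64000.0 / 1.12 = 57142.9 Mb.
2 h 13 min = 133 min = 7980 s
Total bitrate budget: 57142.9 Mb / 7980 s = 7.161 Mbps.
Audio: 96 kbps = 0.096 Mbps.
Video: 7.161 − 0.096 = 7.065 Mbps.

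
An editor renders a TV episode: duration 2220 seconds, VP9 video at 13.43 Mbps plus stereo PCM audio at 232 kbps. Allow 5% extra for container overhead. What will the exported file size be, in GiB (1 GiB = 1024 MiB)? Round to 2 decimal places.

Audio: 232 kbps = 0.232 Mbps.
Total bitrate: 13.43 + 0.232 = 13.662 Mbps.
Stream data: 13.662 Mbps × 2220 s = 30329.6 Mb.
With 5% container overhead: ×1.05.
31,846 Mb = 3,980,765,250 bytes ÷ 1,073,741,824 = 3.707 GiB.

3.71 GiB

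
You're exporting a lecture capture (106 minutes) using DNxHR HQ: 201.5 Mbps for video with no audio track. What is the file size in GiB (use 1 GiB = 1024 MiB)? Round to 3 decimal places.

106 min = 6360 s
Total bitrate: 201.5 Mbps.
Stream data: 201.500 Mbps × 6360 s = 1281540.0 Mb.
1,281,540 Mb = 160,192,500,000 bytes ÷ 1,073,741,824 = 149.2 GiB.

149.191 GiB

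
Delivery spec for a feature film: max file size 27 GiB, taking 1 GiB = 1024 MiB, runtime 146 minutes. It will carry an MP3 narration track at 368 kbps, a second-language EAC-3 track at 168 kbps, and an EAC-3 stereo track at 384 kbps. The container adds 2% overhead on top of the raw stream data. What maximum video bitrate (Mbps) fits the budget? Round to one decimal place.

25.0 Mbps

Budget: 27 GiB = 231928.2 Mb.
Stream payload after overhead: 231928.2 / 1.02 = 227380.6 Mb.
146 min = 8760 s
Total bitrate budget: 227380.6 Mb / 8760 s = 25.957 Mbps.
Audio total: 368 + 168 + 384 = 920 kbps = 0.920 Mbps.
Video: 25.957 − 0.920 = 25.037 Mbps.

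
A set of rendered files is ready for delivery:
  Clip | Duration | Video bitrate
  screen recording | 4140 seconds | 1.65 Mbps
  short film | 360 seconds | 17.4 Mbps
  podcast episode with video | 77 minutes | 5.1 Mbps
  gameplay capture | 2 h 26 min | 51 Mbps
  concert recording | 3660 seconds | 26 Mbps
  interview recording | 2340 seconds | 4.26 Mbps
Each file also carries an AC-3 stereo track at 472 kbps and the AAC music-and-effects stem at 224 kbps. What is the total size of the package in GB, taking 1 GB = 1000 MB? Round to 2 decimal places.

Audio total: 472 + 224 = 696 kbps = 0.696 Mbps.
screen recording: 2.346 Mbps × 4140 s = 9712.4 Mb
short film: 18.096 Mbps × 360 s = 6514.6 Mb
podcast episode with video: 5.796 Mbps × 4620 s = 26777.5 Mb
gameplay capture: 51.696 Mbps × 8760 s = 452857.0 Mb
concert recording: 26.696 Mbps × 3660 s = 97707.4 Mb
interview recording: 4.956 Mbps × 2340 s = 11597.0 Mb
Total: 605165.9 Mb = 75645.7 MB.
= 75.65 GB.

75.65 GB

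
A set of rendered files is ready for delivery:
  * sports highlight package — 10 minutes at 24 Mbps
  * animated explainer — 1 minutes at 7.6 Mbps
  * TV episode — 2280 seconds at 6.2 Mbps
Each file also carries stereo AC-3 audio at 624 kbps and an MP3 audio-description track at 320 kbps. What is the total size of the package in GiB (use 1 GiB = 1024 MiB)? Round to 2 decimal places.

3.70 GiB

Audio total: 624 + 320 = 944 kbps = 0.944 Mbps.
sports highlight package: 24.944 Mbps × 600 s = 14966.4 Mb
animated explainer: 8.544 Mbps × 60 s = 512.6 Mb
TV episode: 7.144 Mbps × 2280 s = 16288.3 Mb
Total: 31767.4 Mb = 3970.9 MB.
= 3.698 GiB.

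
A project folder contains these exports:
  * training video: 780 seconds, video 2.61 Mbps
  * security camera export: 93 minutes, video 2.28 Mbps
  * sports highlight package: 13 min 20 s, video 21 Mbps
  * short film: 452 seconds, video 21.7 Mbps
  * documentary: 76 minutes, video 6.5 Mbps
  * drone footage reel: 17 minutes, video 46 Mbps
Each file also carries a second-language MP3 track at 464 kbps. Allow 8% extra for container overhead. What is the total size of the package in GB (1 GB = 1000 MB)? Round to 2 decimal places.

16.75 GB

Audio: 464 kbps = 0.464 Mbps.
training video: 3.074 Mbps × 780 s × 1.08 = 2589.5 Mb
security camera export: 2.744 Mbps × 5580 s × 1.08 = 16536.4 Mb
sports highlight package: 21.464 Mbps × 800 s × 1.08 = 18544.9 Mb
short film: 22.164 Mbps × 452 s × 1.08 = 10819.6 Mb
documentary: 6.964 Mbps × 4560 s × 1.08 = 34296.3 Mb
drone footage reel: 46.464 Mbps × 1020 s × 1.08 = 51184.7 Mb
Total: 133971.5 Mb = 16746.4 MB.
= 16.75 GB.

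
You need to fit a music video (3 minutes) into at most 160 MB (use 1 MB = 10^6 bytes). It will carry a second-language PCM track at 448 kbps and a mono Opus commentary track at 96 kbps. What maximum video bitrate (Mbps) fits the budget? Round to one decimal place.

Budget: 160 MB = 1280.0 Mb.
3 min = 180 s
Total bitrate budget: 1280.0 Mb / 180 s = 7.111 Mbps.
Audio total: 448 + 96 = 544 kbps = 0.544 Mbps.
Video: 7.111 − 0.544 = 6.567 Mbps.

6.6 Mbps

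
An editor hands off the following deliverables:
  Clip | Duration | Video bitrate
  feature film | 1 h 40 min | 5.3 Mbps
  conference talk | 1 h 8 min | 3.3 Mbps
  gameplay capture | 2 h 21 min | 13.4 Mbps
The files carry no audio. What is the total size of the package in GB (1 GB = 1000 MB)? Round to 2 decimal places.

feature film: 5.300 Mbps × 6000 s = 31800.0 Mb
conference talk: 3.300 Mbps × 4080 s = 13464.0 Mb
gameplay capture: 13.400 Mbps × 8460 s = 113364.0 Mb
Total: 158628.0 Mb = 19828.5 MB.
= 19.83 GB.

19.83 GB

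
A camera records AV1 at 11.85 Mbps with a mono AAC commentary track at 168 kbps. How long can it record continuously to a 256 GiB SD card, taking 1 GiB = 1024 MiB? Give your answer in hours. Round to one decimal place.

Audio: 168 kbps = 0.168 Mbps.
Total bitrate: 11.85 + 0.168 = 12.018 Mbps.
Capacity: 256 GiB = 2,199,023 Mb.
Recording time: 2,199,023 / 12.018 = 182,977 s ≈ 50.8 hours.

50.8 hours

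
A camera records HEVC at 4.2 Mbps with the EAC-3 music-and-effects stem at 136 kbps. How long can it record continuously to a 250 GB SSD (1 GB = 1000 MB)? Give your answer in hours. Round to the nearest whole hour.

128 hours

Audio: 136 kbps = 0.136 Mbps.
Total bitrate: 4.2 + 0.136 = 4.336 Mbps.
Capacity: 250 GB = 2,000,000 Mb.
Recording time: 2,000,000 / 4.336 = 461,255 s ≈ 128 hours.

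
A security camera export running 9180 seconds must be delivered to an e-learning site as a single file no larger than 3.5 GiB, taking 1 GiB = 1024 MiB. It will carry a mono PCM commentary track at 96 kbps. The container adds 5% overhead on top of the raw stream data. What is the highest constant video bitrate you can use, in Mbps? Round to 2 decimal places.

Budget: 3.5 GiB = 30064.8 Mb.
Stream payload after overhead: 30064.8 / 1.05 = 28633.1 Mb.
Total bitrate budget: 28633.1 Mb / 9180 s = 3.119 Mbps.
Audio: 96 kbps = 0.096 Mbps.
Video: 3.119 − 0.096 = 3.023 Mbps.

3.02 Mbps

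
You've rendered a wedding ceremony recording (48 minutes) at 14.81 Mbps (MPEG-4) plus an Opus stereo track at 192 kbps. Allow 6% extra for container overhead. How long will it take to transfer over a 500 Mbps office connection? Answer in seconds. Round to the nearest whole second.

92 seconds

48 min = 2880 s
Audio: 192 kbps = 0.192 Mbps.
Total bitrate: 15.002 Mbps.
File: 15.002 Mbps × 2880 s = 43205.8 Mb.
With 6% container overhead: ×1.06. → 45798.1 Mb.
At 500 Mbps: 45798.1 / 500 = 91.6 s ≈ 91.6 seconds.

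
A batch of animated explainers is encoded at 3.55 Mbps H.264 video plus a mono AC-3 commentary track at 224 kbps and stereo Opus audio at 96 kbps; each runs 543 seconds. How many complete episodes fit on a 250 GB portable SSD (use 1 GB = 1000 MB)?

951

Audio total: 224 + 96 = 320 kbps = 0.320 Mbps.
Total bitrate: 3.870 Mbps.
Per item: 3.870 Mbps × 543 s = 2,101 Mb = 262.7 MB.
Capacity: 250 GB = 2,000,000 Mb; 951.74 items → 951 complete.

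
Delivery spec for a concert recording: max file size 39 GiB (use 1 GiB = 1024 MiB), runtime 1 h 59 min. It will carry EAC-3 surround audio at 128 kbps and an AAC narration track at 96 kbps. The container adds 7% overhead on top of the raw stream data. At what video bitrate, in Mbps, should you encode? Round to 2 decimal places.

43.63 Mbps

Budget: 39 GiB = 335007.4 Mb.
Stream payload after overhead: 335007.4 / 1.07 = 313091.1 Mb.
1 h 59 min = 119 min = 7140 s
Total bitrate budget: 313091.1 Mb / 7140 s = 43.850 Mbps.
Audio total: 128 + 96 = 224 kbps = 0.224 Mbps.
Video: 43.850 − 0.224 = 43.626 Mbps.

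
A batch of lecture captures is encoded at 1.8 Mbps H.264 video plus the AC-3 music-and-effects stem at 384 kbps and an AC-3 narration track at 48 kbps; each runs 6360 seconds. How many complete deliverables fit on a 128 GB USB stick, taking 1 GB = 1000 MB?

72

Audio total: 384 + 48 = 432 kbps = 0.432 Mbps.
Total bitrate: 2.232 Mbps.
Per item: 2.232 Mbps × 6360 s = 14,196 Mb = 1,774 MB.
Capacity: 128 GB = 1,024,000 Mb; 72.14 items → 72 complete.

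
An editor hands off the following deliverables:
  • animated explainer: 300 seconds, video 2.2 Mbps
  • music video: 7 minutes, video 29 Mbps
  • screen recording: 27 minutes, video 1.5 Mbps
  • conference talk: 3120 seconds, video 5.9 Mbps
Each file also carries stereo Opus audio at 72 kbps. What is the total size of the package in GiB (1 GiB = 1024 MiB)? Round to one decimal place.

Audio: 72 kbps = 0.072 Mbps.
animated explainer: 2.272 Mbps × 300 s = 681.6 Mb
music video: 29.072 Mbps × 420 s = 12210.2 Mb
screen recording: 1.572 Mbps × 1620 s = 2546.6 Mb
conference talk: 5.972 Mbps × 3120 s = 18632.6 Mb
Total: 34071.1 Mb = 4258.9 MB.
= 3.966 GiB.

4.0 GiB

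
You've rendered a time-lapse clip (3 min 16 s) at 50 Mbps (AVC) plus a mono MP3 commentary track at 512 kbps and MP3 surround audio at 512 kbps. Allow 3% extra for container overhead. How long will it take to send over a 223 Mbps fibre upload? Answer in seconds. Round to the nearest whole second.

46 seconds

3 min 16 s = 196 s
Audio total: 512 + 512 = 1024 kbps = 1.024 Mbps.
Total bitrate: 51.024 Mbps.
File: 51.024 Mbps × 196 s = 10000.7 Mb.
With 3% container overhead: ×1.03. → 10300.7 Mb.
At 223 Mbps: 10300.7 / 223 = 46.2 s ≈ 46.2 seconds.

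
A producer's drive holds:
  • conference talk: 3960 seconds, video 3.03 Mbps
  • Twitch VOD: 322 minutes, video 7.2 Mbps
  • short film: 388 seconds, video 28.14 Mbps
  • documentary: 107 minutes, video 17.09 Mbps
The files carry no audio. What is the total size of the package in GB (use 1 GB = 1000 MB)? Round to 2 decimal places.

conference talk: 3.030 Mbps × 3960 s = 11998.8 Mb
Twitch VOD: 7.200 Mbps × 19320 s = 139104.0 Mb
short film: 28.140 Mbps × 388 s = 10918.3 Mb
documentary: 17.090 Mbps × 6420 s = 109717.8 Mb
Total: 271738.9 Mb = 33967.4 MB.
= 33.97 GB.

33.97 GB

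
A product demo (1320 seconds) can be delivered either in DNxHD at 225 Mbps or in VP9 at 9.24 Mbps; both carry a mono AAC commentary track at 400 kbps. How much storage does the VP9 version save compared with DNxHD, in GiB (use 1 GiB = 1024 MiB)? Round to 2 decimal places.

Audio: 400 kbps = 0.400 Mbps.
DNxHD: 225.400 Mbps × 1320 s = 297528.0 Mb = 34.637 GiB.
VP9: 9.640 Mbps × 1320 s = 12724.8 Mb = 1.481 GiB.
Saving: 34.637 − 1.481 = 33.155 GiB.

33.16 GiB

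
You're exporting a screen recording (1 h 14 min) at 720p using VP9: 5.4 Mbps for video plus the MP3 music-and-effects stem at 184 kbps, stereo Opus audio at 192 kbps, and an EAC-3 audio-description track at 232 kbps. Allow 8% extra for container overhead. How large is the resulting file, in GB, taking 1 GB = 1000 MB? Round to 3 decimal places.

1 h 14 min = 74 min = 4440 s
Audio total: 184 + 192 + 232 = 608 kbps = 0.608 Mbps.
Total bitrate: 5.4 + 0.608 = 6.008 Mbps.
Stream data: 6.008 Mbps × 4440 s = 26675.5 Mb.
With 8% container overhead: ×1.08.
28,810 Mb ÷ 8 = 3,601 MB → 3.601 GB.

3.601 GB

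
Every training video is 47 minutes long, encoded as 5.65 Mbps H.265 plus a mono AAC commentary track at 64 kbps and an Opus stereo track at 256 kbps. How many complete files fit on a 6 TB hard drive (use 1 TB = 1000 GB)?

2851

47 min = 2820 s
Audio total: 64 + 256 = 320 kbps = 0.320 Mbps.
Total bitrate: 5.970 Mbps.
Per item: 5.970 Mbps × 2820 s = 16,835 Mb = 2,104 MB.
Capacity: 6 TB = 48,000,000 Mb; 2851.14 items → 2851 complete.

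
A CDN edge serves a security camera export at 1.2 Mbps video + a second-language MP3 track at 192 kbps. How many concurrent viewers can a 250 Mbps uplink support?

Audio: 192 kbps = 0.192 Mbps.
Per-viewer media rate: 1.392 Mbps.
250 Mbps = 250.0 Mbps; 250.0 / 1.392 = 179.60 → 179 viewers.

179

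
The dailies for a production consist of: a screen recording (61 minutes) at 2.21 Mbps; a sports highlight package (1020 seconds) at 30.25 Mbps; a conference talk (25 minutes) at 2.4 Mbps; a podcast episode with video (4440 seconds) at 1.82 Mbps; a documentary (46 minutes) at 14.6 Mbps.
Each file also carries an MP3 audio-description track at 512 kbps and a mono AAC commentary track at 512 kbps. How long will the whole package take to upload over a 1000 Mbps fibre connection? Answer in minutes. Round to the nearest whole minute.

2 minutes

Audio total: 512 + 512 = 1024 kbps = 1.024 Mbps.
screen recording: 3.234 Mbps × 3660 s = 11836.4 Mb
sports highlight package: 31.274 Mbps × 1020 s = 31899.5 Mb
conference talk: 3.424 Mbps × 1500 s = 5136.0 Mb
podcast episode with video: 2.844 Mbps × 4440 s = 12627.4 Mb
documentary: 15.624 Mbps × 2760 s = 43122.2 Mb
Total: 104621.5 Mb = 13077.7 MB.
At 1000 Mbps: 104621.5 / 1000 = 105 s ≈ 1.74 minutes.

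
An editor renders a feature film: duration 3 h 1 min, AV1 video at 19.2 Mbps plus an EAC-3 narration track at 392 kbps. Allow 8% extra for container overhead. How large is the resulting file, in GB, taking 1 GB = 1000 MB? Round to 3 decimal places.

28.724 GB

3 h 1 min = 181 min = 10860 s
Audio: 392 kbps = 0.392 Mbps.
Total bitrate: 19.2 + 0.392 = 19.592 Mbps.
Stream data: 19.592 Mbps × 10860 s = 212769.1 Mb.
With 8% container overhead: ×1.08.
229,791 Mb ÷ 8 = 28,724 MB → 28.72 GB.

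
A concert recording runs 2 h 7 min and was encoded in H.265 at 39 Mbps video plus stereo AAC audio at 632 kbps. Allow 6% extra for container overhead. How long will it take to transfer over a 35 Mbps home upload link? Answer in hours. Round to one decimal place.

2.5 hours

2 h 7 min = 127 min = 7620 s
Audio: 632 kbps = 0.632 Mbps.
Total bitrate: 39.632 Mbps.
File: 39.632 Mbps × 7620 s = 301995.8 Mb.
With 6% container overhead: ×1.06. → 320115.6 Mb.
At 35 Mbps: 320115.6 / 35 = 9146.2 s ≈ 2.54 hours.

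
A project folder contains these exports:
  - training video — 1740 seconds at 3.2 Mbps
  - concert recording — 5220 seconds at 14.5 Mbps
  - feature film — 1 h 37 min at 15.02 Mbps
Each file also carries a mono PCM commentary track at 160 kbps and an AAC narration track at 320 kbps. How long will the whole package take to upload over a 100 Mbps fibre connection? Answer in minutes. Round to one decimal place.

29.1 minutes

Audio total: 160 + 320 = 480 kbps = 0.480 Mbps.
training video: 3.680 Mbps × 1740 s = 6403.2 Mb
concert recording: 14.980 Mbps × 5220 s = 78195.6 Mb
feature film: 15.500 Mbps × 5820 s = 90210.0 Mb
Total: 174808.8 Mb = 21851.1 MB.
At 100 Mbps: 174808.8 / 100 = 1748 s ≈ 29.1 minutes.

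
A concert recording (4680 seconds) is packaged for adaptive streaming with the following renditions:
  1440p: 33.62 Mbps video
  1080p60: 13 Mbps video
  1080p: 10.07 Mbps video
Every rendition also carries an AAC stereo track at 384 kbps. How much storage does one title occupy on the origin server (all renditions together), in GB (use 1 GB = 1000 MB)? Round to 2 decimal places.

33.84 GB

Audio: 384 kbps = 0.384 Mbps.
Sum of rendition bitrates: (33.62+0.384) + (13+0.384) + (10.07+0.384) = 57.842 Mbps.
× 4680 s = 270,701 Mb = 33,838 MB = 33.84 GB.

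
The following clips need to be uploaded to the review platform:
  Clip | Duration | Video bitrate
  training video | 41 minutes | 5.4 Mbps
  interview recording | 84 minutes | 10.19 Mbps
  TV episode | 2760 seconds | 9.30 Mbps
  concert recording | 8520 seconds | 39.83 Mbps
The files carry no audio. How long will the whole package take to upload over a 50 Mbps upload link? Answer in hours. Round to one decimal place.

training video: 5.400 Mbps × 2460 s = 13284.0 Mb
interview recording: 10.190 Mbps × 5040 s = 51357.6 Mb
TV episode: 9.300 Mbps × 2760 s = 25668.0 Mb
concert recording: 39.830 Mbps × 8520 s = 339351.6 Mb
Total: 429661.2 Mb = 53707.7 MB.
At 50 Mbps: 429661.2 / 50 = 8593 s ≈ 2.39 hours.

2.4 hours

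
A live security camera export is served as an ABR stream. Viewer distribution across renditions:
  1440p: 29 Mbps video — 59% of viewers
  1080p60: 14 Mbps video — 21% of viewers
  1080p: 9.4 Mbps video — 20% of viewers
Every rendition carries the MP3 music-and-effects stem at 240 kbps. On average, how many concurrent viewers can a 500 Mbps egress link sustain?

22

Audio: 240 kbps = 0.240 Mbps.
Average per-viewer bitrate: 0.59×29.240 + 0.21×14.240 + 0.20×9.640 = 22.170 Mbps.
500 Mbps = 500.0 Mbps; 500.0 / 22.170 = 22.55 → 22.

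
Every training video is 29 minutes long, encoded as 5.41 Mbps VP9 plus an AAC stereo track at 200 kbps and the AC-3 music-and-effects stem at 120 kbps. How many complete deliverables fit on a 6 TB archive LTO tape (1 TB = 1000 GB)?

29 min = 1740 s
Audio total: 200 + 120 = 320 kbps = 0.320 Mbps.
Total bitrate: 5.730 Mbps.
Per item: 5.730 Mbps × 1740 s = 9,970 Mb = 1,246 MB.
Capacity: 6 TB = 48,000,000 Mb; 4814.35 items → 4814 complete.

4814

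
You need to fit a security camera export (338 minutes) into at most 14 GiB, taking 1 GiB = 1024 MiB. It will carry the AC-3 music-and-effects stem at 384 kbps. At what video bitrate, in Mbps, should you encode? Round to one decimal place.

Budget: 14 GiB = 120259.1 Mb.
338 min = 20280 s
Total bitrate budget: 120259.1 Mb / 20280 s = 5.930 Mbps.
Audio: 384 kbps = 0.384 Mbps.
Video: 5.930 − 0.384 = 5.546 Mbps.

5.5 Mbps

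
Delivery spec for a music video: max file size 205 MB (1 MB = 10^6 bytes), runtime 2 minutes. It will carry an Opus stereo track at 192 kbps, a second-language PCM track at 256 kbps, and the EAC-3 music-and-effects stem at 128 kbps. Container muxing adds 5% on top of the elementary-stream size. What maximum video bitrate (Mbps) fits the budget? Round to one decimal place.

Budget: 205 MB = 1640.0 Mb.
Stream payload after overhead: 1640.0 / 1.05 = 1561.9 Mb.
2 min = 120 s
Total bitrate budget: 1561.9 Mb / 120 s = 13.016 Mbps.
Audio total: 192 + 256 + 128 = 576 kbps = 0.576 Mbps.
Video: 13.016 − 0.576 = 12.440 Mbps.

12.4 Mbps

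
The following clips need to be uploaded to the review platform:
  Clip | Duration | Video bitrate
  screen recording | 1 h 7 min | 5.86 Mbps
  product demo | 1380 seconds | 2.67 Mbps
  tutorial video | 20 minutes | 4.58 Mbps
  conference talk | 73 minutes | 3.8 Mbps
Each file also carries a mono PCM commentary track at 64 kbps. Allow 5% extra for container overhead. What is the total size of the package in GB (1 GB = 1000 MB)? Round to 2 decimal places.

6.57 GB

Audio: 64 kbps = 0.064 Mbps.
screen recording: 5.924 Mbps × 4020 s × 1.05 = 25005.2 Mb
product demo: 2.734 Mbps × 1380 s × 1.05 = 3961.6 Mb
tutorial video: 4.644 Mbps × 1200 s × 1.05 = 5851.4 Mb
conference talk: 3.864 Mbps × 4380 s × 1.05 = 17770.5 Mb
Total: 52588.7 Mb = 6573.6 MB.
= 6.574 GB.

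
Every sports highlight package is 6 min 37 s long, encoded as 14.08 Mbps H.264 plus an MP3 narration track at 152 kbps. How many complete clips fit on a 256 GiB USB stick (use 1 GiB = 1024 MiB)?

6 min 37 s = 397 s
Audio: 152 kbps = 0.152 Mbps.
Total bitrate: 14.232 Mbps.
Per item: 14.232 Mbps × 397 s = 5,650 Mb = 706.3 MB.
Capacity: 256 GiB = 2,199,023 Mb; 389.20 items → 389 complete.

389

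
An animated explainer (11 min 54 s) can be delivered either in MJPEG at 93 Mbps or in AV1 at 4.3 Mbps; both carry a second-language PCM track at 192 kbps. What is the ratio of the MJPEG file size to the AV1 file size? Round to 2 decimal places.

11 min 54 s = 714 s
Audio: 192 kbps = 0.192 Mbps.
MJPEG: 93.192 Mbps × 714 s = 66539.1 Mb = 8.317 GB.
AV1: 4.492 Mbps × 714 s = 3207.3 Mb = 0.401 GB.
Ratio: 8.317 / 0.401 = 20.746.

20.75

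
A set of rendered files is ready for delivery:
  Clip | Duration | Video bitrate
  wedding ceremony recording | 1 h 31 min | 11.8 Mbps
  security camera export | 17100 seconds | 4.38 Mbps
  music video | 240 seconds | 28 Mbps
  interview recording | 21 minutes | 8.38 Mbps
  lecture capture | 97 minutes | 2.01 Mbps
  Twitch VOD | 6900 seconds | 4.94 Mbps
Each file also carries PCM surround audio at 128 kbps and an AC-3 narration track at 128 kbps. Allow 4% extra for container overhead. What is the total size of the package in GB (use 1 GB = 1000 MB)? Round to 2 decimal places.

Audio total: 128 + 128 = 256 kbps = 0.256 Mbps.
wedding ceremony recording: 12.056 Mbps × 5460 s × 1.04 = 68458.8 Mb
security camera export: 4.636 Mbps × 17100 s × 1.04 = 82446.6 Mb
music video: 28.256 Mbps × 240 s × 1.04 = 7052.7 Mb
interview recording: 8.636 Mbps × 1260 s × 1.04 = 11316.6 Mb
lecture capture: 2.266 Mbps × 5820 s × 1.04 = 13715.6 Mb
Twitch VOD: 5.196 Mbps × 6900 s × 1.04 = 37286.5 Mb
Total: 220276.9 Mb = 27534.6 MB.
= 27.53 GB.

27.53 GB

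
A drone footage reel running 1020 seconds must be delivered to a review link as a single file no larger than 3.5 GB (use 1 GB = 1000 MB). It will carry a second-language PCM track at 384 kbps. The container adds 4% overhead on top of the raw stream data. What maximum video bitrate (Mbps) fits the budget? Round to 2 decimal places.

Budget: 3.5 GB = 28000.0 Mb.
Stream payload after overhead: 28000.0 / 1.04 = 26923.1 Mb.
Total bitrate budget: 26923.1 Mb / 1020 s = 26.395 Mbps.
Audio: 384 kbps = 0.384 Mbps.
Video: 26.395 − 0.384 = 26.011 Mbps.

26.01 Mbps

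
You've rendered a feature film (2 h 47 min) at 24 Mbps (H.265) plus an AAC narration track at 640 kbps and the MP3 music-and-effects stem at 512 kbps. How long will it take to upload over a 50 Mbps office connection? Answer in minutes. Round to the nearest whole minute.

2 h 47 min = 167 min = 10020 s
Audio total: 640 + 512 = 1152 kbps = 1.152 Mbps.
Total bitrate: 25.152 Mbps.
File: 25.152 Mbps × 10020 s = 252023.0 Mb.
At 50 Mbps: 252023.0 / 50 = 5040.5 s ≈ 84 minutes.

84 minutes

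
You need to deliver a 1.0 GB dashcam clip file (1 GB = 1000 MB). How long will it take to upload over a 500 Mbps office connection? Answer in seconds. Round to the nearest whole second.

16 seconds

File: 1.0 GB = 8000.0 Mb.
At 500 Mbps: 8000.0 / 500 = 16.0 s ≈ 16 seconds.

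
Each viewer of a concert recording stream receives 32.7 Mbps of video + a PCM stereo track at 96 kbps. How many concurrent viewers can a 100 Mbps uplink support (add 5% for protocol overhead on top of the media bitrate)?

2

Audio: 96 kbps = 0.096 Mbps.
Per-viewer media rate: 32.796 Mbps.
On the wire with 5% overhead: 34.436 Mbps.
100 Mbps = 100.0 Mbps; 100.0 / 34.436 = 2.90 → 2 viewers.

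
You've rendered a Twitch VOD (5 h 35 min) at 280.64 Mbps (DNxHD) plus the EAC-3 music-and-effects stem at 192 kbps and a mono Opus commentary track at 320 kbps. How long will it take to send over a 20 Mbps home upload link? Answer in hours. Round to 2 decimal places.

78.49 hours

5 h 35 min = 335 min = 20100 s
Audio total: 192 + 320 = 512 kbps = 0.512 Mbps.
Total bitrate: 281.152 Mbps.
File: 281.152 Mbps × 20100 s = 5651155.2 Mb.
At 20 Mbps: 5651155.2 / 20 = 282557.8 s ≈ 78.5 hours.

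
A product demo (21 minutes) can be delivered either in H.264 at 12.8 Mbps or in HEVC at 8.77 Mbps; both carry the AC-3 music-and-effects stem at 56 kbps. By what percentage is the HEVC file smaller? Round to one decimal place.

21 min = 1260 s
Audio: 56 kbps = 0.056 Mbps.
H.264: 12.856 Mbps × 1260 s = 16198.6 Mb = 2.025 GB.
HEVC: 8.826 Mbps × 1260 s = 11120.8 Mb = 1.390 GB.
Reduction: (1 − 1.390/2.025) × 100 = 31.35%.

31.3%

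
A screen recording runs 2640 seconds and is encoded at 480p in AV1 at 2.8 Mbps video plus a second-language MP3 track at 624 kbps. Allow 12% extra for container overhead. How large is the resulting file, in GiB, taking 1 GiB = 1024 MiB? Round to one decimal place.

Audio: 624 kbps = 0.624 Mbps.
Total bitrate: 2.8 + 0.624 = 3.424 Mbps.
Stream data: 3.424 Mbps × 2640 s = 9039.4 Mb.
With 12% container overhead: ×1.12.
10,124 Mb = 1,265,510,400 bytes ÷ 1,073,741,824 = 1.179 GiB.

1.2 GiB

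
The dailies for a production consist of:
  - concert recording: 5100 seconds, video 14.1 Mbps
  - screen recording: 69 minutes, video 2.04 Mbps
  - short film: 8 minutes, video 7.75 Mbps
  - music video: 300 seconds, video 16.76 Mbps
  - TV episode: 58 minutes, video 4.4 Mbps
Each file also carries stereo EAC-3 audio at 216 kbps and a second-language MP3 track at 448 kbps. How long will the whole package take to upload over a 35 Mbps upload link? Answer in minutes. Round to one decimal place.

54.0 minutes

Audio total: 216 + 448 = 664 kbps = 0.664 Mbps.
concert recording: 14.764 Mbps × 5100 s = 75296.4 Mb
screen recording: 2.704 Mbps × 4140 s = 11194.6 Mb
short film: 8.414 Mbps × 480 s = 4038.7 Mb
music video: 17.424 Mbps × 300 s = 5227.2 Mb
TV episode: 5.064 Mbps × 3480 s = 17622.7 Mb
Total: 113379.6 Mb = 14172.5 MB.
At 35 Mbps: 113379.6 / 35 = 3239 s ≈ 54 minutes.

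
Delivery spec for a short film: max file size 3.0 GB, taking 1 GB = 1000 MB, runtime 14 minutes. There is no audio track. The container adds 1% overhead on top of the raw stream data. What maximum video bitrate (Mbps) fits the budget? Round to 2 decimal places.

28.29 Mbps

Budget: 3.0 GB = 24000.0 Mb.
Stream payload after overhead: 24000.0 / 1.01 = 23762.4 Mb.
14 min = 840 s
Total bitrate budget: 23762.4 Mb / 840 s = 28.289 Mbps.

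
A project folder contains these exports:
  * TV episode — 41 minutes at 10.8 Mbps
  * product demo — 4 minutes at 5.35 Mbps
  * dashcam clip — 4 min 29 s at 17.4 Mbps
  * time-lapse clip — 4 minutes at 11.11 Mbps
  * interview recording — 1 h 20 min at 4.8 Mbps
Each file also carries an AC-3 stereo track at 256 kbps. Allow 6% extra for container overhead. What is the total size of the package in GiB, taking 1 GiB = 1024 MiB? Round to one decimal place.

7.4 GiB

Audio: 256 kbps = 0.256 Mbps.
TV episode: 11.056 Mbps × 2460 s × 1.06 = 28829.6 Mb
product demo: 5.606 Mbps × 240 s × 1.06 = 1426.2 Mb
dashcam clip: 17.656 Mbps × 269 s × 1.06 = 5034.4 Mb
time-lapse clip: 11.366 Mbps × 240 s × 1.06 = 2891.5 Mb
interview recording: 5.056 Mbps × 4800 s × 1.06 = 25724.9 Mb
Total: 63906.7 Mb = 7988.3 MB.
= 7.440 GiB.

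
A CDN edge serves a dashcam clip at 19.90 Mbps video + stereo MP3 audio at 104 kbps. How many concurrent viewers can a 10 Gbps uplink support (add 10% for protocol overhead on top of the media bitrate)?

Audio: 104 kbps = 0.104 Mbps.
Per-viewer media rate: 20.004 Mbps.
On the wire with 10% overhead: 22.004 Mbps.
10 Gbps = 10,000 Mbps; 10,000 / 22.004 = 454.45 → 454 viewers.

454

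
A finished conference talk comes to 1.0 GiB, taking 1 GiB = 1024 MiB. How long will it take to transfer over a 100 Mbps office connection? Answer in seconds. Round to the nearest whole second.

File: 1.0 GiB = 8589.9 Mb.
At 100 Mbps: 8589.9 / 100 = 85.9 s ≈ 85.9 seconds.

86 seconds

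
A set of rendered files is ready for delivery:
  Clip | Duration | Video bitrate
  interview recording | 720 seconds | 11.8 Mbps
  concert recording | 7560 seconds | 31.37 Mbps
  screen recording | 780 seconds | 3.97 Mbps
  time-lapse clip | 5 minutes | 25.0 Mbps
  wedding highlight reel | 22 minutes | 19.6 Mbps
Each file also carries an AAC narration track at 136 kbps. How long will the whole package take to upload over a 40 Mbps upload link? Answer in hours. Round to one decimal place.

2.0 hours

Audio: 136 kbps = 0.136 Mbps.
interview recording: 11.936 Mbps × 720 s = 8593.9 Mb
concert recording: 31.506 Mbps × 7560 s = 238185.4 Mb
screen recording: 4.106 Mbps × 780 s = 3202.7 Mb
time-lapse clip: 25.136 Mbps × 300 s = 7540.8 Mb
wedding highlight reel: 19.736 Mbps × 1320 s = 26051.5 Mb
Total: 283574.3 Mb = 35446.8 MB.
At 40 Mbps: 283574.3 / 40 = 7089 s ≈ 1.97 hours.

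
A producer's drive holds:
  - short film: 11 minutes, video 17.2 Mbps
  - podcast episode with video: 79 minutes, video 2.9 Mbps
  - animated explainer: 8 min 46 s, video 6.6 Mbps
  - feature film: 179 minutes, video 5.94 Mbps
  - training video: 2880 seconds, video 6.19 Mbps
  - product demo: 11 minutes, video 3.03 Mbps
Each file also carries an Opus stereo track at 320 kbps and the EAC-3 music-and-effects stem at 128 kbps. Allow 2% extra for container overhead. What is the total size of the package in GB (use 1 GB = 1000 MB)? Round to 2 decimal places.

Audio total: 320 + 128 = 448 kbps = 0.448 Mbps.
short film: 17.648 Mbps × 660 s × 1.02 = 11880.6 Mb
podcast episode with video: 3.348 Mbps × 4740 s × 1.02 = 16186.9 Mb
animated explainer: 7.048 Mbps × 526 s × 1.02 = 3781.4 Mb
feature film: 6.388 Mbps × 10740 s × 1.02 = 69979.3 Mb
training video: 6.638 Mbps × 2880 s × 1.02 = 19499.8 Mb
product demo: 3.478 Mbps × 660 s × 1.02 = 2341.4 Mb
Total: 123669.4 Mb = 15458.7 MB.
= 15.46 GB.

15.46 GB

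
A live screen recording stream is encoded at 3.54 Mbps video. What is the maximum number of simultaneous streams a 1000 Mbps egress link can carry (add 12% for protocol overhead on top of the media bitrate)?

On the wire with 12% overhead: 3.965 Mbps.
1000 Mbps = 1,000 Mbps; 1,000 / 3.965 = 252.22 → 252 viewers.

252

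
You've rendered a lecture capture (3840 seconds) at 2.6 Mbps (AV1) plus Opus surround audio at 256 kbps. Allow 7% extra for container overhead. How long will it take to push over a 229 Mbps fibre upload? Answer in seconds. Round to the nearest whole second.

51 seconds

Audio: 256 kbps = 0.256 Mbps.
Total bitrate: 2.856 Mbps.
File: 2.856 Mbps × 3840 s = 10967.0 Mb.
With 7% container overhead: ×1.07. → 11734.7 Mb.
At 229 Mbps: 11734.7 / 229 = 51.2 s ≈ 51.2 seconds.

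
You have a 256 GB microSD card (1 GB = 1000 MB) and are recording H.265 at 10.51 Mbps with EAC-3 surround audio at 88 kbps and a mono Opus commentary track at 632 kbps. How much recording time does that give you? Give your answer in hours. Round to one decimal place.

50.7 hours

Audio total: 88 + 632 = 720 kbps = 0.720 Mbps.
Total bitrate: 10.51 + 0.720 = 11.230 Mbps.
Capacity: 256 GB = 2,048,000 Mb.
Recording time: 2,048,000 / 11.230 = 182,369 s ≈ 50.7 hours.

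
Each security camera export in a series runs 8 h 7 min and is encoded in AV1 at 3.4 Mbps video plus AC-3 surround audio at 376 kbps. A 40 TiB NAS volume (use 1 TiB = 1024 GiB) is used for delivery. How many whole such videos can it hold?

3188

8 h 7 min = 487 min = 29220 s
Audio: 376 kbps = 0.376 Mbps.
Total bitrate: 3.776 Mbps.
Per item: 3.776 Mbps × 29220 s = 110,335 Mb = 13,792 MB.
Capacity: 40 TiB = 351,843,721 Mb; 3188.88 items → 3188 complete.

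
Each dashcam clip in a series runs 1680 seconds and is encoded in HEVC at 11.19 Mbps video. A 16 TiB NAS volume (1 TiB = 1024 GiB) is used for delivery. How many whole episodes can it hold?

Per item: 11.190 Mbps × 1680 s = 18,799 Mb = 2,350 MB.
Capacity: 16 TiB = 140,737,488 Mb; 7486.36 items → 7486 complete.

7486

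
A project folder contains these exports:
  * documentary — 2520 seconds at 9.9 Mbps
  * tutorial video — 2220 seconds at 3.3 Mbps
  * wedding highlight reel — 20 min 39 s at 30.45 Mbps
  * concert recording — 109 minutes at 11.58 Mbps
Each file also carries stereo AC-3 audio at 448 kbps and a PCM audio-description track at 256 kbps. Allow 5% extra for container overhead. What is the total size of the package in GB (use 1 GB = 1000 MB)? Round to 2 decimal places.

Audio total: 448 + 256 = 704 kbps = 0.704 Mbps.
documentary: 10.604 Mbps × 2520 s × 1.05 = 28058.2 Mb
tutorial video: 4.004 Mbps × 2220 s × 1.05 = 9333.3 Mb
wedding highlight reel: 31.154 Mbps × 1239 s × 1.05 = 40529.8 Mb
concert recording: 12.284 Mbps × 6540 s × 1.05 = 84354.2 Mb
Total: 162275.5 Mb = 20284.4 MB.
= 20.28 GB.

20.28 GB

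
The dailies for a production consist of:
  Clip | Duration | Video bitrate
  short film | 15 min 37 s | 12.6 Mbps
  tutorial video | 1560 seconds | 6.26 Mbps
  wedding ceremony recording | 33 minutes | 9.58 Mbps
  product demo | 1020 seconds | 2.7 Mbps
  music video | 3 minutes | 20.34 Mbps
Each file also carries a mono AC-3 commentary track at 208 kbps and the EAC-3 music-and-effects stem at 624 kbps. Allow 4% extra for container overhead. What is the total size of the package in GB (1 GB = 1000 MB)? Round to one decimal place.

6.7 GB

Audio total: 208 + 624 = 832 kbps = 0.832 Mbps.
short film: 13.432 Mbps × 937 s × 1.04 = 13089.2 Mb
tutorial video: 7.092 Mbps × 1560 s × 1.04 = 11506.1 Mb
wedding ceremony recording: 10.412 Mbps × 1980 s × 1.04 = 21440.4 Mb
product demo: 3.532 Mbps × 1020 s × 1.04 = 3746.7 Mb
music video: 21.172 Mbps × 180 s × 1.04 = 3963.4 Mb
Total: 53745.8 Mb = 6718.2 MB.
= 6.718 GB.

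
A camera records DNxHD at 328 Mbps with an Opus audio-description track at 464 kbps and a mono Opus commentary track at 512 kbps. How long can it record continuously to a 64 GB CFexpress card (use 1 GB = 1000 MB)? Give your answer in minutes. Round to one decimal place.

25.9 minutes

Audio total: 464 + 512 = 976 kbps = 0.976 Mbps.
Total bitrate: 328 + 0.976 = 328.976 Mbps.
Capacity: 64 GB = 512,000 Mb.
Recording time: 512,000 / 328.976 = 1,556 s ≈ 25.9 minutes.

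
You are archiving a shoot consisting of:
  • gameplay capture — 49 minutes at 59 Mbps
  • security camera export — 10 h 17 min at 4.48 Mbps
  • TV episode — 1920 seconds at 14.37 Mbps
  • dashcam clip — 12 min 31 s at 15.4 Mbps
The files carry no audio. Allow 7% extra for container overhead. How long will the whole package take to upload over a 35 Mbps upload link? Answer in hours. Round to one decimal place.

3.2 hours

gameplay capture: 59.000 Mbps × 2940 s × 1.07 = 185602.2 Mb
security camera export: 4.480 Mbps × 37020 s × 1.07 = 177459.1 Mb
TV episode: 14.370 Mbps × 1920 s × 1.07 = 29521.7 Mb
dashcam clip: 15.400 Mbps × 751 s × 1.07 = 12375.0 Mb
Total: 404958.0 Mb = 50619.7 MB.
At 35 Mbps: 404958.0 / 35 = 11570 s ≈ 3.21 hours.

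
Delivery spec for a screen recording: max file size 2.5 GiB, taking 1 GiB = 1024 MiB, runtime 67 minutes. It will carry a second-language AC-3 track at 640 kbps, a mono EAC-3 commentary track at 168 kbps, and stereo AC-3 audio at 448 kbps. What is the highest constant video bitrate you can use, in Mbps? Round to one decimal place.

Budget: 2.5 GiB = 21474.8 Mb.
67 min = 4020 s
Total bitrate budget: 21474.8 Mb / 4020 s = 5.342 Mbps.
Audio total: 640 + 168 + 448 = 1256 kbps = 1.256 Mbps.
Video: 5.342 − 1.256 = 4.086 Mbps.

4.1 Mbps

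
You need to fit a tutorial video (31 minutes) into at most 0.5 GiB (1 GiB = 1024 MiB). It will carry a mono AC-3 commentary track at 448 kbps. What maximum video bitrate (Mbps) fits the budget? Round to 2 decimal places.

1.86 Mbps

Budget: 0.5 GiB = 4295.0 Mb.
31 min = 1860 s
Total bitrate budget: 4295.0 Mb / 1860 s = 2.309 Mbps.
Audio: 448 kbps = 0.448 Mbps.
Video: 2.309 − 0.448 = 1.861 Mbps.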